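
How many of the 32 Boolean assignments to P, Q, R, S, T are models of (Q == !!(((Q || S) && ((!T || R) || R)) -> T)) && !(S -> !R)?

Initial set: {((Q == !!(((Q || S) && ((!T || R) || R)) -> T)) && !(S -> !R))}.
((Q == !!(((Q || S) && ((!T || R) || R)) -> T)) && !(S -> !R)): α-rule — add (Q == !!(((Q || S) && ((!T || R) || R)) -> T)), !(S -> !R).
!(S -> !R): α-rule — add S, !!R.
(Q == !!(((Q || S) && ((!T || R) || R)) -> T)): β-rule — branch into Q, !!(((Q || S) && ((!T || R) || R)) -> T)  //  !Q, !!!(((Q || S) && ((!T || R) || R)) -> T).
  branch 1 (add Q, !!(((Q || S) && ((!T || R) || R)) -> T)):
    !!(((Q || S) && ((!T || R) || R)) -> T): drop double negation, giving (((Q || S) && ((!T || R) || R)) -> T).
    (((Q || S) && ((!T || R) || R)) -> T): β-rule — branch into !((Q || S) && ((!T || R) || R))  //  T.
      branch 1.1 (add !((Q || S) && ((!T || R) || R))):
        !((Q || S) && ((!T || R) || R)): β-rule — branch into !(Q || S)  //  !((!T || R) || R).
          branch 1.1.1 (add !(Q || S)):
            !(Q || S): α-rule — add !Q, !S.
            × closes — contains both Q and !Q.
          branch 1.1.2 (add !((!T || R) || R)):
            !((!T || R) || R): α-rule — add !(!T || R), !R.
            × closes — contains both R and !R.
      branch 1.2 (add T):
        ○ open, literals {Q=true, R=true, S=true, T=true}.
  branch 2 (add !Q, !!!(((Q || S) && ((!T || R) || R)) -> T)):
    !!!(((Q || S) && ((!T || R) || R)) -> T): drop double negation, giving !(((Q || S) && ((!T || R) || R)) -> T).
    !(((Q || S) && ((!T || R) || R)) -> T): α-rule — add ((Q || S) && ((!T || R) || R)), !T.
    ((Q || S) && ((!T || R) || R)): α-rule — add (Q || S), ((!T || R) || R).
    (Q || S): β-rule — branch into Q  //  S.
      branch 2.1 (add Q):
        × closes — contains both Q and !Q.
      branch 2.2 (add S):
        ((!T || R) || R): β-rule — branch into (!T || R)  //  R.
          branch 2.2.1 (add (!T || R)):
            (!T || R): β-rule — branch into !T  //  R.
              branch 2.2.1.1 (add !T):
                ○ open, literals {Q=false, R=true, S=true, T=false}.
              branch 2.2.1.2 (add R):
                ○ open, literals {Q=false, R=true, S=true, T=false}.
          branch 2.2.2 (add R):
            ○ open, literals {Q=false, R=true, S=true, T=false}.
3 branches closed, 4 open.
Each open branch fixes some atoms; the unmentioned ones are free. Counting distinct full assignments: branch {Q=true, R=true, S=true, T=true} (P) contributes 2 new; branch {Q=false, R=true, S=true, T=false} (P) contributes 2 new; branch {Q=false, R=true, S=true, T=false} (P) contributes 0 new; branch {Q=false, R=true, S=true, T=false} (P) contributes 0 new. Total: 4.

4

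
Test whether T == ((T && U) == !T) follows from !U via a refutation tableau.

Initial set: {!U; !(T == ((T && U) == !T))}.
!(T == ((T && U) == !T)): β-rule — branch into T, !((T && U) == !T)  //  !T, ((T && U) == !T).
  branch 1 (add T, !((T && U) == !T)):
    !((T && U) == !T): β-rule — branch into (T && U), !!T  //  !(T && U), !T.
      branch 1.1 (add (T && U), !!T):
        (T && U): α-rule — add T, U.
        × closes — contains both U and !U.
      branch 1.2 (add !(T && U), !T):
        × closes — contains both T and !T.
  branch 2 (add !T, ((T && U) == !T)):
    ((T && U) == !T): β-rule — branch into (T && U), !T  //  !(T && U), !!T.
      branch 2.1 (add (T && U), !T):
        (T && U): α-rule — add T, U.
        × closes — contains both T and !T.
      branch 2.2 (add !(T && U), !!T):
        × closes — contains both T and !T.
All 4 branches close.
Every branch closed, so the premises entail the conclusion.

Yes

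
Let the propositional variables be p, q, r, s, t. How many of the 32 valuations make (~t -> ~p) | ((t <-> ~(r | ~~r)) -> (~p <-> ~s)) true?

Initial set: {((~t -> ~p) | ((t <-> ~(r | ~~r)) -> (~p <-> ~s)))}.
((~t -> ~p) | ((t <-> ~(r | ~~r)) -> (~p <-> ~s))): β-rule — branch into (~t -> ~p)  //  ((t <-> ~(r | ~~r)) -> (~p <-> ~s)).
  branch 1 (add (~t -> ~p)):
    (~t -> ~p): β-rule — branch into ~~t  //  ~p.
      branch 1.1 (add ~~t):
        ○ open, literals {t=true}.
      branch 1.2 (add ~p):
        ○ open, literals {p=false}.
  branch 2 (add ((t <-> ~(r | ~~r)) -> (~p <-> ~s))):
    ((t <-> ~(r | ~~r)) -> (~p <-> ~s)): β-rule — branch into ~(t <-> ~(r | ~~r))  //  (~p <-> ~s).
      branch 2.1 (add ~(t <-> ~(r | ~~r))):
        ~(t <-> ~(r | ~~r)): β-rule — branch into t, ~~(r | ~~r)  //  ~t, ~(r | ~~r).
          branch 2.1.1 (add t, ~~(r | ~~r)):
            ~~(r | ~~r): β-rule — branch into r  //  ~~r.
              branch 2.1.1.1 (add r):
                ○ open, literals {r=true, t=true}.
              branch 2.1.1.2 (add ~~r):
                ~~r: drop double negation, giving r.
                ○ open, literals {r=true, t=true}.
          branch 2.1.2 (add ~t, ~(r | ~~r)):
            ~(r | ~~r): α-rule — add ~r, ~~~r.
            ~~~r: drop double negation, giving ~r.
            ○ open, literals {r=false, t=false}.
      branch 2.2 (add (~p <-> ~s)):
        (~p <-> ~s): β-rule — branch into ~p, ~s  //  ~~p, ~~s.
          branch 2.2.1 (add ~p, ~s):
            ○ open, literals {p=false, s=false}.
          branch 2.2.2 (add ~~p, ~~s):
            ○ open, literals {p=true, s=true}.
0 branches closed, 7 open.
Each open branch fixes some atoms; the unmentioned ones are free. Counting distinct full assignments: branch {t=true} (p, q, r, s) contributes 16 new; branch {p=false} (q, r, s, t) contributes 8 new; branch {r=true, t=true} (p, q, s) contributes 0 new; branch {r=true, t=true} (p, q, s) contributes 0 new; branch {r=false, t=false} (p, q, s) contributes 4 new; branch {p=false, s=false} (q, r, t) contributes 0 new; branch {p=true, s=true} (q, r, t) contributes 2 new. Total: 30.

30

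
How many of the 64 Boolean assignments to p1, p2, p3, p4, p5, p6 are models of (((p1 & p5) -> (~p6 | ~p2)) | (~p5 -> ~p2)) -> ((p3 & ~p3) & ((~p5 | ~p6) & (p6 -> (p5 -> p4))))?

Initial set: {((((p1 & p5) -> (~p6 | ~p2)) | (~p5 -> ~p2)) -> ((p3 & ~p3) & ((~p5 | ~p6) & (p6 -> (p5 -> p4)))))}.
((((p1 & p5) -> (~p6 | ~p2)) | (~p5 -> ~p2)) -> ((p3 & ~p3) & ((~p5 | ~p6) & (p6 -> (p5 -> p4))))): β-rule — branch into ~(((p1 & p5) -> (~p6 | ~p2)) | (~p5 -> ~p2))  //  ((p3 & ~p3) & ((~p5 | ~p6) & (p6 -> (p5 -> p4)))).
  branch 1 (add ~(((p1 & p5) -> (~p6 | ~p2)) | (~p5 -> ~p2))):
    ~(((p1 & p5) -> (~p6 | ~p2)) | (~p5 -> ~p2)): α-rule — add ~((p1 & p5) -> (~p6 | ~p2)), ~(~p5 -> ~p2).
    ~((p1 & p5) -> (~p6 | ~p2)): α-rule — add (p1 & p5), ~(~p6 | ~p2).
    ~(~p5 -> ~p2): α-rule — add ~p5, ~~p2.
    (p1 & p5): α-rule — add p1, p5.
    × closes — contains both p5 and ~p5.
  branch 2 (add ((p3 & ~p3) & ((~p5 | ~p6) & (p6 -> (p5 -> p4))))):
    ((p3 & ~p3) & ((~p5 | ~p6) & (p6 -> (p5 -> p4)))): α-rule — add (p3 & ~p3), ((~p5 | ~p6) & (p6 -> (p5 -> p4))).
    (p3 & ~p3): α-rule — add p3, ~p3.
    × closes — contains both p3 and ~p3.
All 2 branches close.
No open branches: the formula has 0 satisfying assignments.

0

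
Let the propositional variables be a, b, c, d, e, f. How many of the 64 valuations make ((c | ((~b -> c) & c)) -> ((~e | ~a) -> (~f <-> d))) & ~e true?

Initial set: {(((c | ((~b -> c) & c)) -> ((~e | ~a) -> (~f <-> d))) & ~e)}.
(((c | ((~b -> c) & c)) -> ((~e | ~a) -> (~f <-> d))) & ~e): α-rule — add ((c | ((~b -> c) & c)) -> ((~e | ~a) -> (~f <-> d))), ~e.
((c | ((~b -> c) & c)) -> ((~e | ~a) -> (~f <-> d))): β-rule — branch into ~(c | ((~b -> c) & c))  //  ((~e | ~a) -> (~f <-> d)).
  branch 1 (add ~(c | ((~b -> c) & c))):
    ~(c | ((~b -> c) & c)): α-rule — add ~c, ~((~b -> c) & c).
    ~((~b -> c) & c): β-rule — branch into ~(~b -> c)  //  ~c.
      branch 1.1 (add ~(~b -> c)):
        ~(~b -> c): α-rule — add ~b, ~c.
        ○ open, literals {b=0, c=0, e=0}.
      branch 1.2 (add ~c):
        ○ open, literals {c=0, e=0}.
  branch 2 (add ((~e | ~a) -> (~f <-> d))):
    ((~e | ~a) -> (~f <-> d)): β-rule — branch into ~(~e | ~a)  //  (~f <-> d).
      branch 2.1 (add ~(~e | ~a)):
        ~(~e | ~a): α-rule — add ~~e, ~~a.
        × closes — contains both e and ~e.
      branch 2.2 (add (~f <-> d)):
        (~f <-> d): β-rule — branch into ~f, d  //  ~~f, ~d.
          branch 2.2.1 (add ~f, d):
            ○ open, literals {d=1, e=0, f=0}.
          branch 2.2.2 (add ~~f, ~d):
            ○ open, literals {d=0, e=0, f=1}.
1 branch closed, 4 open.
Each open branch fixes some atoms; the unmentioned ones are free. Counting distinct full assignments: branch {b=0, c=0, e=0} (a, d, f) contributes 8 new; branch {c=0, e=0} (a, b, d, f) contributes 8 new; branch {d=1, e=0, f=0} (a, b, c) contributes 4 new; branch {d=0, e=0, f=1} (a, b, c) contributes 4 new. Total: 24.

24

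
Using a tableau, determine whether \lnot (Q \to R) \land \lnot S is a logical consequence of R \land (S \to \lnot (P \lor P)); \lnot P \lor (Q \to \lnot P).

Initial set: {(R \land (S \to \lnot (P \lor P))); (\lnot P \lor (Q \to \lnot P)); \lnot (\lnot (Q \to R) \land \lnot S)}.
(R \land (S \to \lnot (P \lor P))): α-rule — add R, (S \to \lnot (P \lor P)).
(\lnot P \lor (Q \to \lnot P)): β-rule — branch into \lnot P  //  (Q \to \lnot P).
  branch 1 (add \lnot P):
    \lnot (\lnot (Q \to R) \land \lnot S): β-rule — branch into \lnot \lnot (Q \to R)  //  \lnot \lnot S.
      branch 1.1 (add \lnot \lnot (Q \to R)):
        (S \to \lnot (P \lor P)): β-rule — branch into \lnot S  //  \lnot (P \lor P).
          branch 1.1.1 (add \lnot S):
            \lnot \lnot (Q \to R): β-rule — branch into \lnot Q  //  R.
              branch 1.1.1.1 (add \lnot Q):
                ○ open, literals {P=0, Q=0, R=1, S=0}.
              branch 1.1.1.2 (add R):
                ○ open, literals {P=0, R=1, S=0}.
          branch 1.1.2 (add \lnot (P \lor P)):
            \lnot (P \lor P): α-rule — add \lnot P, \lnot P.
            \lnot \lnot (Q \to R): β-rule — branch into \lnot Q  //  R.
              branch 1.1.2.1 (add \lnot Q):
                ○ open, literals {P=0, Q=0, R=1}.
              branch 1.1.2.2 (add R):
                ○ open, literals {P=0, R=1}.
      branch 1.2 (add \lnot \lnot S):
        (S \to \lnot (P \lor P)): β-rule — branch into \lnot S  //  \lnot (P \lor P).
          branch 1.2.1 (add \lnot S):
            × closes — contains both S and \lnot S.
          branch 1.2.2 (add \lnot (P \lor P)):
            \lnot (P \lor P): α-rule — add \lnot P, \lnot P.
            ○ open, literals {P=0, R=1, S=1}.
  branch 2 (add (Q \to \lnot P)):
    \lnot (\lnot (Q \to R) \land \lnot S): β-rule — branch into \lnot \lnot (Q \to R)  //  \lnot \lnot S.
      branch 2.1 (add \lnot \lnot (Q \to R)):
        (S \to \lnot (P \lor P)): β-rule — branch into \lnot S  //  \lnot (P \lor P).
          branch 2.1.1 (add \lnot S):
            (Q \to \lnot P): β-rule — branch into \lnot Q  //  \lnot P.
              branch 2.1.1.1 (add \lnot Q):
                \lnot \lnot (Q \to R): β-rule — branch into \lnot Q  //  R.
                  branch 2.1.1.1.1 (add \lnot Q):
                    ○ open, literals {Q=0, R=1, S=0}.
                  branch 2.1.1.1.2 (add R):
                    ○ open, literals {Q=0, R=1, S=0}.
              branch 2.1.1.2 (add \lnot P):
                \lnot \lnot (Q \to R): β-rule — branch into \lnot Q  //  R.
                  branch 2.1.1.2.1 (add \lnot Q):
                    ○ open, literals {P=0, Q=0, R=1, S=0}.
                  branch 2.1.1.2.2 (add R):
                    ○ open, literals {P=0, R=1, S=0}.
          branch 2.1.2 (add \lnot (P \lor P)):
            \lnot (P \lor P): α-rule — add \lnot P, \lnot P.
            (Q \to \lnot P): β-rule — branch into \lnot Q  //  \lnot P.
              branch 2.1.2.1 (add \lnot Q):
                \lnot \lnot (Q \to R): β-rule — branch into \lnot Q  //  R.
                  branch 2.1.2.1.1 (add \lnot Q):
                    ○ open, literals {P=0, Q=0, R=1}.
                  branch 2.1.2.1.2 (add R):
                    ○ open, literals {P=0, Q=0, R=1}.
              branch 2.1.2.2 (add \lnot P):
                \lnot \lnot (Q \to R): β-rule — branch into \lnot Q  //  R.
                  branch 2.1.2.2.1 (add \lnot Q):
                    ○ open, literals {P=0, Q=0, R=1}.
                  branch 2.1.2.2.2 (add R):
                    ○ open, literals {P=0, R=1}.
      branch 2.2 (add \lnot \lnot S):
        (S \to \lnot (P \lor P)): β-rule — branch into \lnot S  //  \lnot (P \lor P).
          branch 2.2.1 (add \lnot S):
            × closes — contains both S and \lnot S.
          branch 2.2.2 (add \lnot (P \lor P)):
            \lnot (P \lor P): α-rule — add \lnot P, \lnot P.
            (Q \to \lnot P): β-rule — branch into \lnot Q  //  \lnot P.
              branch 2.2.2.1 (add \lnot Q):
                ○ open, literals {P=0, Q=0, R=1, S=1}.
              branch 2.2.2.2 (add \lnot P):
                ○ open, literals {P=0, R=1, S=1}.
2 branches closed, 15 open.
An open branch gives a countermodel: P=0, Q=0, R=1, S=0 (unmentioned atoms arbitrary); the premises hold there but the conclusion fails.

No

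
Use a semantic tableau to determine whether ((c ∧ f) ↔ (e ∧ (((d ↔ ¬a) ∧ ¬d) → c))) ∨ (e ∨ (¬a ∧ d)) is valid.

Assume the negation and expand:
Initial set: {¬(((c ∧ f) ↔ (e ∧ (((d ↔ ¬a) ∧ ¬d) → c))) ∨ (e ∨ (¬a ∧ d)))}.
¬(((c ∧ f) ↔ (e ∧ (((d ↔ ¬a) ∧ ¬d) → c))) ∨ (e ∨ (¬a ∧ d))): α-rule — add ¬((c ∧ f) ↔ (e ∧ (((d ↔ ¬a) ∧ ¬d) → c))), ¬(e ∨ (¬a ∧ d)).
¬(e ∨ (¬a ∧ d)): α-rule — add ¬e, ¬(¬a ∧ d).
¬((c ∧ f) ↔ (e ∧ (((d ↔ ¬a) ∧ ¬d) → c))): β-rule — branch into (c ∧ f), ¬(e ∧ (((d ↔ ¬a) ∧ ¬d) → c))  //  ¬(c ∧ f), (e ∧ (((d ↔ ¬a) ∧ ¬d) → c)).
  branch 1 (add (c ∧ f), ¬(e ∧ (((d ↔ ¬a) ∧ ¬d) → c))):
    (c ∧ f): α-rule — add c, f.
    ¬(¬a ∧ d): β-rule — branch into ¬¬a  //  ¬d.
      branch 1.1 (add ¬¬a):
        ¬(e ∧ (((d ↔ ¬a) ∧ ¬d) → c)): β-rule — branch into ¬e  //  ¬(((d ↔ ¬a) ∧ ¬d) → c).
          branch 1.1.1 (add ¬e):
            ○ open, literals {a=T, c=T, e=F, f=T}.
          branch 1.1.2 (add ¬(((d ↔ ¬a) ∧ ¬d) → c)):
            ¬(((d ↔ ¬a) ∧ ¬d) → c): α-rule — add ((d ↔ ¬a) ∧ ¬d), ¬c.
            × closes — contains both c and ¬c.
      branch 1.2 (add ¬d):
        ¬(e ∧ (((d ↔ ¬a) ∧ ¬d) → c)): β-rule — branch into ¬e  //  ¬(((d ↔ ¬a) ∧ ¬d) → c).
          branch 1.2.1 (add ¬e):
            ○ open, literals {c=T, d=F, e=F, f=T}.
          branch 1.2.2 (add ¬(((d ↔ ¬a) ∧ ¬d) → c)):
            ¬(((d ↔ ¬a) ∧ ¬d) → c): α-rule — add ((d ↔ ¬a) ∧ ¬d), ¬c.
            × closes — contains both c and ¬c.
  branch 2 (add ¬(c ∧ f), (e ∧ (((d ↔ ¬a) ∧ ¬d) → c))):
    (e ∧ (((d ↔ ¬a) ∧ ¬d) → c)): α-rule — add e, (((d ↔ ¬a) ∧ ¬d) → c).
    × closes — contains both e and ¬e.
3 branches closed, 2 open.
An open branch gives a countermodel: a=T, c=T, e=F, f=T (unmentioned atoms arbitrary); under it the original formula is false.

Not valid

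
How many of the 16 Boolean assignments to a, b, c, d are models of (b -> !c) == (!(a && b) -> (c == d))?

Initial set: {((b -> !c) == (!(a && b) -> (c == d)))}.
((b -> !c) == (!(a && b) -> (c == d))): β-rule — branch into (b -> !c), (!(a && b) -> (c == d))  //  !(b -> !c), !(!(a && b) -> (c == d)).
  branch 1 (add (b -> !c), (!(a && b) -> (c == d))):
    (b -> !c): β-rule — branch into !b  //  !c.
      branch 1.1 (add !b):
        (!(a && b) -> (c == d)): β-rule — branch into !!(a && b)  //  (c == d).
          branch 1.1.1 (add !!(a && b)):
            !!(a && b): α-rule — add a, b.
            × closes — contains both b and !b.
          branch 1.1.2 (add (c == d)):
            (c == d): β-rule — branch into c, d  //  !c, !d.
              branch 1.1.2.1 (add c, d):
                ○ open, literals {b=0, c=1, d=1}.
              branch 1.1.2.2 (add !c, !d):
                ○ open, literals {b=0, c=0, d=0}.
      branch 1.2 (add !c):
        (!(a && b) -> (c == d)): β-rule — branch into !!(a && b)  //  (c == d).
          branch 1.2.1 (add !!(a && b)):
            !!(a && b): α-rule — add a, b.
            ○ open, literals {a=1, b=1, c=0}.
          branch 1.2.2 (add (c == d)):
            (c == d): β-rule — branch into c, d  //  !c, !d.
              branch 1.2.2.1 (add c, d):
                × closes — contains both c and !c.
              branch 1.2.2.2 (add !c, !d):
                ○ open, literals {c=0, d=0}.
  branch 2 (add !(b -> !c), !(!(a && b) -> (c == d))):
    !(b -> !c): α-rule — add b, !!c.
    !(!(a && b) -> (c == d)): α-rule — add !(a && b), !(c == d).
    !(a && b): β-rule — branch into !a  //  !b.
      branch 2.1 (add !a):
        !(c == d): β-rule — branch into c, !d  //  !c, d.
          branch 2.1.1 (add c, !d):
            ○ open, literals {a=0, b=1, c=1, d=0}.
          branch 2.1.2 (add !c, d):
            × closes — contains both c and !c.
      branch 2.2 (add !b):
        × closes — contains both b and !b.
4 branches closed, 5 open.
Each open branch fixes some atoms; the unmentioned ones are free. Counting distinct full assignments: branch {b=0, c=1, d=1} (a) contributes 2 new; branch {b=0, c=0, d=0} (a) contributes 2 new; branch {a=1, b=1, c=0} (d) contributes 2 new; branch {c=0, d=0} (a, b) contributes 1 new; branch {a=0, b=1, c=1, d=0} (none free) contributes 1 new. Total: 8.

8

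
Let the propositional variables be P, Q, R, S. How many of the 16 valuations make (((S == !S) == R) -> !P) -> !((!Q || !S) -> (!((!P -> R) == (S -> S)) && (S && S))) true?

12

Initial set: {((((S == !S) == R) -> !P) -> !((!Q || !S) -> (!((!P -> R) == (S -> S)) && (S && S))))}.
((((S == !S) == R) -> !P) -> !((!Q || !S) -> (!((!P -> R) == (S -> S)) && (S && S)))): β-rule — branch into !(((S == !S) == R) -> !P)  //  !((!Q || !S) -> (!((!P -> R) == (S -> S)) && (S && S))).
  branch 1 (add !(((S == !S) == R) -> !P)):
    !(((S == !S) == R) -> !P): α-rule — add ((S == !S) == R), !!P.
    ((S == !S) == R): β-rule — branch into (S == !S), R  //  !(S == !S), !R.
      branch 1.1 (add (S == !S), R):
        (S == !S): β-rule — branch into S, !S  //  !S, !!S.
          branch 1.1.1 (add S, !S):
            × closes — contains both S and !S.
          branch 1.1.2 (add !S, !!S):
            × closes — contains both S and !S.
      branch 1.2 (add !(S == !S), !R):
        !(S == !S): β-rule — branch into S, !!S  //  !S, !S.
          branch 1.2.1 (add S, !!S):
            ○ open, literals {P=T, R=F, S=T}.
          branch 1.2.2 (add !S, !S):
            ○ open, literals {P=T, R=F, S=F}.
  branch 2 (add !((!Q || !S) -> (!((!P -> R) == (S -> S)) && (S && S)))):
    !((!Q || !S) -> (!((!P -> R) == (S -> S)) && (S && S))): α-rule — add (!Q || !S), !(!((!P -> R) == (S -> S)) && (S && S)).
    (!Q || !S): β-rule — branch into !Q  //  !S.
      branch 2.1 (add !Q):
        !(!((!P -> R) == (S -> S)) && (S && S)): β-rule — branch into !!((!P -> R) == (S -> S))  //  !(S && S).
          branch 2.1.1 (add !!((!P -> R) == (S -> S))):
            !!((!P -> R) == (S -> S)): β-rule — branch into (!P -> R), (S -> S)  //  !(!P -> R), !(S -> S).
              branch 2.1.1.1 (add (!P -> R), (S -> S)):
                (!P -> R): β-rule — branch into !!P  //  R.
                  branch 2.1.1.1.1 (add !!P):
                    (S -> S): β-rule — branch into !S  //  S.
                      branch 2.1.1.1.1.1 (add !S):
                        ○ open, literals {P=T, Q=F, S=F}.
                      branch 2.1.1.1.1.2 (add S):
                        ○ open, literals {P=T, Q=F, S=T}.
                  branch 2.1.1.1.2 (add R):
                    (S -> S): β-rule — branch into !S  //  S.
                      branch 2.1.1.1.2.1 (add !S):
                        ○ open, literals {Q=F, R=T, S=F}.
                      branch 2.1.1.1.2.2 (add S):
                        ○ open, literals {Q=F, R=T, S=T}.
              branch 2.1.1.2 (add !(!P -> R), !(S -> S)):
                !(!P -> R): α-rule — add !P, !R.
                !(S -> S): α-rule — add S, !S.
                × closes — contains both S and !S.
          branch 2.1.2 (add !(S && S)):
            !(S && S): β-rule — branch into !S  //  !S.
              branch 2.1.2.1 (add !S):
                ○ open, literals {Q=F, S=F}.
              branch 2.1.2.2 (add !S):
                ○ open, literals {Q=F, S=F}.
      branch 2.2 (add !S):
        !(!((!P -> R) == (S -> S)) && (S && S)): β-rule — branch into !!((!P -> R) == (S -> S))  //  !(S && S).
          branch 2.2.1 (add !!((!P -> R) == (S -> S))):
            !!((!P -> R) == (S -> S)): β-rule — branch into (!P -> R), (S -> S)  //  !(!P -> R), !(S -> S).
              branch 2.2.1.1 (add (!P -> R), (S -> S)):
                (!P -> R): β-rule — branch into !!P  //  R.
                  branch 2.2.1.1.1 (add !!P):
                    (S -> S): β-rule — branch into !S  //  S.
                      branch 2.2.1.1.1.1 (add !S):
                        ○ open, literals {P=T, S=F}.
                      branch 2.2.1.1.1.2 (add S):
                        × closes — contains both S and !S.
                  branch 2.2.1.1.2 (add R):
                    (S -> S): β-rule — branch into !S  //  S.
                      branch 2.2.1.1.2.1 (add !S):
                        ○ open, literals {R=T, S=F}.
                      branch 2.2.1.1.2.2 (add S):
                        × closes — contains both S and !S.
              branch 2.2.1.2 (add !(!P -> R), !(S -> S)):
                !(!P -> R): α-rule — add !P, !R.
                !(S -> S): α-rule — add S, !S.
                × closes — contains both S and !S.
          branch 2.2.2 (add !(S && S)):
            !(S && S): β-rule — branch into !S  //  !S.
              branch 2.2.2.1 (add !S):
                ○ open, literals {S=F}.
              branch 2.2.2.2 (add !S):
                ○ open, literals {S=F}.
6 branches closed, 12 open.
Each open branch fixes some atoms; the unmentioned ones are free. Counting distinct full assignments: branch {P=T, R=F, S=T} (Q) contributes 2 new; branch {P=T, R=F, S=F} (Q) contributes 2 new; branch {P=T, Q=F, S=F} (R) contributes 1 new; branch {P=T, Q=F, S=T} (R) contributes 1 new; branch {Q=F, R=T, S=F} (P) contributes 1 new; branch {Q=F, R=T, S=T} (P) contributes 1 new; branch {Q=F, S=F} (P, R) contributes 1 new; branch {Q=F, S=F} (P, R) contributes 0 new; branch {P=T, S=F} (Q, R) contributes 1 new; branch {R=T, S=F} (P, Q) contributes 1 new; branch {S=F} (P, Q, R) contributes 1 new; branch {S=F} (P, Q, R) contributes 0 new. Total: 12.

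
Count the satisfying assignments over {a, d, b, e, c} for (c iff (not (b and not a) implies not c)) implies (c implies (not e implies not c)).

30

Initial set: {((c iff (not (b and not a) implies not c)) implies (c implies (not e implies not c)))}.
((c iff (not (b and not a) implies not c)) implies (c implies (not e implies not c))): β-rule — branch into not (c iff (not (b and not a) implies not c))  //  (c implies (not e implies not c)).
  branch 1 (add not (c iff (not (b and not a) implies not c))):
    not (c iff (not (b and not a) implies not c)): β-rule — branch into c, not (not (b and not a) implies not c)  //  not c, (not (b and not a) implies not c).
      branch 1.1 (add c, not (not (b and not a) implies not c)):
        not (not (b and not a) implies not c): α-rule — add not (b and not a), not not c.
        not (b and not a): β-rule — branch into not b  //  not not a.
          branch 1.1.1 (add not b):
            ○ open, literals {b=F, c=T}.
          branch 1.1.2 (add not not a):
            ○ open, literals {a=T, c=T}.
      branch 1.2 (add not c, (not (b and not a) implies not c)):
        (not (b and not a) implies not c): β-rule — branch into not not (b and not a)  //  not c.
          branch 1.2.1 (add not not (b and not a)):
            not not (b and not a): α-rule — add b, not a.
            ○ open, literals {a=F, b=T, c=F}.
          branch 1.2.2 (add not c):
            ○ open, literals {c=F}.
  branch 2 (add (c implies (not e implies not c))):
    (c implies (not e implies not c)): β-rule — branch into not c  //  (not e implies not c).
      branch 2.1 (add not c):
        ○ open, literals {c=F}.
      branch 2.2 (add (not e implies not c)):
        (not e implies not c): β-rule — branch into not not e  //  not c.
          branch 2.2.1 (add not not e):
            ○ open, literals {e=T}.
          branch 2.2.2 (add not c):
            ○ open, literals {c=F}.
0 branches closed, 7 open.
Each open branch fixes some atoms; the unmentioned ones are free. Counting distinct full assignments: branch {b=F, c=T} (a, d, e) contributes 8 new; branch {a=T, c=T} (d, b, e) contributes 4 new; branch {a=F, b=T, c=F} (d, e) contributes 4 new; branch {c=F} (a, d, b, e) contributes 12 new; branch {c=F} (a, d, b, e) contributes 0 new; branch {e=T} (a, d, b, c) contributes 2 new; branch {c=F} (a, d, b, e) contributes 0 new. Total: 30.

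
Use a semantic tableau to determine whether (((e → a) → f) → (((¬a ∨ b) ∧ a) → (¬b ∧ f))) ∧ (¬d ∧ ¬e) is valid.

Not valid

Assume the negation and expand:
Initial set: {¬((((e → a) → f) → (((¬a ∨ b) ∧ a) → (¬b ∧ f))) ∧ (¬d ∧ ¬e))}.
¬((((e → a) → f) → (((¬a ∨ b) ∧ a) → (¬b ∧ f))) ∧ (¬d ∧ ¬e)): β-rule — branch into ¬(((e → a) → f) → (((¬a ∨ b) ∧ a) → (¬b ∧ f)))  //  ¬(¬d ∧ ¬e).
  branch 1 (add ¬(((e → a) → f) → (((¬a ∨ b) ∧ a) → (¬b ∧ f)))):
    ¬(((e → a) → f) → (((¬a ∨ b) ∧ a) → (¬b ∧ f))): α-rule — add ((e → a) → f), ¬(((¬a ∨ b) ∧ a) → (¬b ∧ f)).
    ¬(((¬a ∨ b) ∧ a) → (¬b ∧ f)): α-rule — add ((¬a ∨ b) ∧ a), ¬(¬b ∧ f).
    ((¬a ∨ b) ∧ a): α-rule — add (¬a ∨ b), a.
    ((e → a) → f): β-rule — branch into ¬(e → a)  //  f.
      branch 1.1 (add ¬(e → a)):
        ¬(e → a): α-rule — add e, ¬a.
        × closes — contains both a and ¬a.
      branch 1.2 (add f):
        ¬(¬b ∧ f): β-rule — branch into ¬¬b  //  ¬f.
          branch 1.2.1 (add ¬¬b):
            (¬a ∨ b): β-rule — branch into ¬a  //  b.
              branch 1.2.1.1 (add ¬a):
                × closes — contains both a and ¬a.
              branch 1.2.1.2 (add b):
                ○ open, literals {a=true, b=true, f=true}.
          branch 1.2.2 (add ¬f):
            × closes — contains both f and ¬f.
  branch 2 (add ¬(¬d ∧ ¬e)):
    ¬(¬d ∧ ¬e): β-rule — branch into ¬¬d  //  ¬¬e.
      branch 2.1 (add ¬¬d):
        ○ open, literals {d=true}.
      branch 2.2 (add ¬¬e):
        ○ open, literals {e=true}.
3 branches closed, 3 open.
An open branch gives a countermodel: a=true, b=true, f=true (unmentioned atoms arbitrary); under it the original formula is false.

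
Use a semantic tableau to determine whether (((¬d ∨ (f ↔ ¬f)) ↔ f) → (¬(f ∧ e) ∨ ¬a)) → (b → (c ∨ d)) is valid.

Assume the negation and expand:
Initial set: {¬((((¬d ∨ (f ↔ ¬f)) ↔ f) → (¬(f ∧ e) ∨ ¬a)) → (b → (c ∨ d)))}.
¬((((¬d ∨ (f ↔ ¬f)) ↔ f) → (¬(f ∧ e) ∨ ¬a)) → (b → (c ∨ d))): α-rule — add (((¬d ∨ (f ↔ ¬f)) ↔ f) → (¬(f ∧ e) ∨ ¬a)), ¬(b → (c ∨ d)).
¬(b → (c ∨ d)): α-rule — add b, ¬(c ∨ d).
¬(c ∨ d): α-rule — add ¬c, ¬d.
(((¬d ∨ (f ↔ ¬f)) ↔ f) → (¬(f ∧ e) ∨ ¬a)): β-rule — branch into ¬((¬d ∨ (f ↔ ¬f)) ↔ f)  //  (¬(f ∧ e) ∨ ¬a).
  branch 1 (add ¬((¬d ∨ (f ↔ ¬f)) ↔ f)):
    ¬((¬d ∨ (f ↔ ¬f)) ↔ f): β-rule — branch into (¬d ∨ (f ↔ ¬f)), ¬f  //  ¬(¬d ∨ (f ↔ ¬f)), f.
      branch 1.1 (add (¬d ∨ (f ↔ ¬f)), ¬f):
        (¬d ∨ (f ↔ ¬f)): β-rule — branch into ¬d  //  (f ↔ ¬f).
          branch 1.1.1 (add ¬d):
            ○ open, literals {b=1, c=0, d=0, f=0}.
          branch 1.1.2 (add (f ↔ ¬f)):
            (f ↔ ¬f): β-rule — branch into f, ¬f  //  ¬f, ¬¬f.
              branch 1.1.2.1 (add f, ¬f):
                × closes — contains both f and ¬f.
              branch 1.1.2.2 (add ¬f, ¬¬f):
                × closes — contains both f and ¬f.
      branch 1.2 (add ¬(¬d ∨ (f ↔ ¬f)), f):
        ¬(¬d ∨ (f ↔ ¬f)): α-rule — add ¬¬d, ¬(f ↔ ¬f).
        × closes — contains both d and ¬d.
  branch 2 (add (¬(f ∧ e) ∨ ¬a)):
    (¬(f ∧ e) ∨ ¬a): β-rule — branch into ¬(f ∧ e)  //  ¬a.
      branch 2.1 (add ¬(f ∧ e)):
        ¬(f ∧ e): β-rule — branch into ¬f  //  ¬e.
          branch 2.1.1 (add ¬f):
            ○ open, literals {b=1, c=0, d=0, f=0}.
          branch 2.1.2 (add ¬e):
            ○ open, literals {b=1, c=0, d=0, e=0}.
      branch 2.2 (add ¬a):
        ○ open, literals {a=0, b=1, c=0, d=0}.
3 branches closed, 4 open.
An open branch gives a countermodel: b=1, c=0, d=0, f=0 (unmentioned atoms arbitrary); under it the original formula is false.

Not valid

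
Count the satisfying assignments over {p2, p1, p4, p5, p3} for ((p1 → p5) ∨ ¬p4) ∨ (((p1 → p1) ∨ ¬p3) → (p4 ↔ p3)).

Initial set: {(((p1 → p5) ∨ ¬p4) ∨ (((p1 → p1) ∨ ¬p3) → (p4 ↔ p3)))}.
(((p1 → p5) ∨ ¬p4) ∨ (((p1 → p1) ∨ ¬p3) → (p4 ↔ p3))): β-rule — branch into ((p1 → p5) ∨ ¬p4)  //  (((p1 → p1) ∨ ¬p3) → (p4 ↔ p3)).
  branch 1 (add ((p1 → p5) ∨ ¬p4)):
    ((p1 → p5) ∨ ¬p4): β-rule — branch into (p1 → p5)  //  ¬p4.
      branch 1.1 (add (p1 → p5)):
        (p1 → p5): β-rule — branch into ¬p1  //  p5.
          branch 1.1.1 (add ¬p1):
            ○ open, literals {p1=false}.
          branch 1.1.2 (add p5):
            ○ open, literals {p5=true}.
      branch 1.2 (add ¬p4):
        ○ open, literals {p4=false}.
  branch 2 (add (((p1 → p1) ∨ ¬p3) → (p4 ↔ p3))):
    (((p1 → p1) ∨ ¬p3) → (p4 ↔ p3)): β-rule — branch into ¬((p1 → p1) ∨ ¬p3)  //  (p4 ↔ p3).
      branch 2.1 (add ¬((p1 → p1) ∨ ¬p3)):
        ¬((p1 → p1) ∨ ¬p3): α-rule — add ¬(p1 → p1), ¬¬p3.
        ¬(p1 → p1): α-rule — add p1, ¬p1.
        × closes — contains both p1 and ¬p1.
      branch 2.2 (add (p4 ↔ p3)):
        (p4 ↔ p3): β-rule — branch into p4, p3  //  ¬p4, ¬p3.
          branch 2.2.1 (add p4, p3):
            ○ open, literals {p3=true, p4=true}.
          branch 2.2.2 (add ¬p4, ¬p3):
            ○ open, literals {p3=false, p4=false}.
1 branch closed, 5 open.
Each open branch fixes some atoms; the unmentioned ones are free. Counting distinct full assignments: branch {p1=false} (p2, p4, p5, p3) contributes 16 new; branch {p5=true} (p2, p1, p4, p3) contributes 8 new; branch {p4=false} (p2, p1, p5, p3) contributes 4 new; branch {p3=true, p4=true} (p2, p1, p5) contributes 2 new; branch {p3=false, p4=false} (p2, p1, p5) contributes 0 new. Total: 30.

30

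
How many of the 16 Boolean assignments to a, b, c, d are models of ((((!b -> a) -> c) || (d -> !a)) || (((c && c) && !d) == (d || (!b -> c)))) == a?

Initial set: {(((((!b -> a) -> c) || (d -> !a)) || (((c && c) && !d) == (d || (!b -> c)))) == a)}.
(((((!b -> a) -> c) || (d -> !a)) || (((c && c) && !d) == (d || (!b -> c)))) == a): β-rule — branch into ((((!b -> a) -> c) || (d -> !a)) || (((c && c) && !d) == (d || (!b -> c)))), a  //  !((((!b -> a) -> c) || (d -> !a)) || (((c && c) && !d) == (d || (!b -> c)))), !a.
  branch 1 (add ((((!b -> a) -> c) || (d -> !a)) || (((c && c) && !d) == (d || (!b -> c)))), a):
    ((((!b -> a) -> c) || (d -> !a)) || (((c && c) && !d) == (d || (!b -> c)))): β-rule — branch into (((!b -> a) -> c) || (d -> !a))  //  (((c && c) && !d) == (d || (!b -> c))).
      branch 1.1 (add (((!b -> a) -> c) || (d -> !a))):
        (((!b -> a) -> c) || (d -> !a)): β-rule — branch into ((!b -> a) -> c)  //  (d -> !a).
          branch 1.1.1 (add ((!b -> a) -> c)):
            ((!b -> a) -> c): β-rule — branch into !(!b -> a)  //  c.
              branch 1.1.1.1 (add !(!b -> a)):
                !(!b -> a): α-rule — add !b, !a.
                × closes — contains both a and !a.
              branch 1.1.1.2 (add c):
                ○ open, literals {a=true, c=true}.
          branch 1.1.2 (add (d -> !a)):
            (d -> !a): β-rule — branch into !d  //  !a.
              branch 1.1.2.1 (add !d):
                ○ open, literals {a=true, d=false}.
              branch 1.1.2.2 (add !a):
                × closes — contains both a and !a.
      branch 1.2 (add (((c && c) && !d) == (d || (!b -> c)))):
        (((c && c) && !d) == (d || (!b -> c))): β-rule — branch into ((c && c) && !d), (d || (!b -> c))  //  !((c && c) && !d), !(d || (!b -> c)).
          branch 1.2.1 (add ((c && c) && !d), (d || (!b -> c))):
            ((c && c) && !d): α-rule — add (c && c), !d.
            (c && c): α-rule — add c, c.
            (d || (!b -> c)): β-rule — branch into d  //  (!b -> c).
              branch 1.2.1.1 (add d):
                × closes — contains both d and !d.
              branch 1.2.1.2 (add (!b -> c)):
                (!b -> c): β-rule — branch into !!b  //  c.
                  branch 1.2.1.2.1 (add !!b):
                    ○ open, literals {a=true, b=true, c=true, d=false}.
                  branch 1.2.1.2.2 (add c):
                    ○ open, literals {a=true, c=true, d=false}.
          branch 1.2.2 (add !((c && c) && !d), !(d || (!b -> c))):
            !(d || (!b -> c)): α-rule — add !d, !(!b -> c).
            !(!b -> c): α-rule — add !b, !c.
            !((c && c) && !d): β-rule — branch into !(c && c)  //  !!d.
              branch 1.2.2.1 (add !(c && c)):
                !(c && c): β-rule — branch into !c  //  !c.
                  branch 1.2.2.1.1 (add !c):
                    ○ open, literals {a=true, b=false, c=false, d=false}.
                  branch 1.2.2.1.2 (add !c):
                    ○ open, literals {a=true, b=false, c=false, d=false}.
              branch 1.2.2.2 (add !!d):
                × closes — contains both d and !d.
  branch 2 (add !((((!b -> a) -> c) || (d -> !a)) || (((c && c) && !d) == (d || (!b -> c)))), !a):
    !((((!b -> a) -> c) || (d -> !a)) || (((c && c) && !d) == (d || (!b -> c)))): α-rule — add !(((!b -> a) -> c) || (d -> !a)), !(((c && c) && !d) == (d || (!b -> c))).
    !(((!b -> a) -> c) || (d -> !a)): α-rule — add !((!b -> a) -> c), !(d -> !a).
    !((!b -> a) -> c): α-rule — add (!b -> a), !c.
    !(d -> !a): α-rule — add d, !!a.
    × closes — contains both a and !a.
5 branches closed, 6 open.
Each open branch fixes some atoms; the unmentioned ones are free. Counting distinct full assignments: branch {a=true, c=true} (b, d) contributes 4 new; branch {a=true, d=false} (b, c) contributes 2 new; branch {a=true, b=true, c=true, d=false} (none free) contributes 0 new; branch {a=true, c=true, d=false} (b) contributes 0 new; branch {a=true, b=false, c=false, d=false} (none free) contributes 0 new; branch {a=true, b=false, c=false, d=false} (none free) contributes 0 new. Total: 6.

6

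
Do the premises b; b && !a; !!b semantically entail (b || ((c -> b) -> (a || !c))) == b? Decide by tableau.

Initial set: {b; (b && !a); !!b; !((b || ((c -> b) -> (a || !c))) == b)}.
(b && !a): α-rule — add b, !a.
!!b: drop double negation, giving b.
!((b || ((c -> b) -> (a || !c))) == b): β-rule — branch into (b || ((c -> b) -> (a || !c))), !b  //  !(b || ((c -> b) -> (a || !c))), b.
  branch 1 (add (b || ((c -> b) -> (a || !c))), !b):
    × closes — contains both b and !b.
  branch 2 (add !(b || ((c -> b) -> (a || !c))), b):
    !(b || ((c -> b) -> (a || !c))): α-rule — add !b, !((c -> b) -> (a || !c)).
    × closes — contains both b and !b.
All 2 branches close.
Every branch closed, so the premises entail the conclusion.

Yes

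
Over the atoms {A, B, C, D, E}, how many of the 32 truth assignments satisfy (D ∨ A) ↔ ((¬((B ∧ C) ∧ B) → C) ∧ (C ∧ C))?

Initial set: {((D ∨ A) ↔ ((¬((B ∧ C) ∧ B) → C) ∧ (C ∧ C)))}.
((D ∨ A) ↔ ((¬((B ∧ C) ∧ B) → C) ∧ (C ∧ C))): β-rule — branch into (D ∨ A), ((¬((B ∧ C) ∧ B) → C) ∧ (C ∧ C))  //  ¬(D ∨ A), ¬((¬((B ∧ C) ∧ B) → C) ∧ (C ∧ C)).
  branch 1 (add (D ∨ A), ((¬((B ∧ C) ∧ B) → C) ∧ (C ∧ C))):
    ((¬((B ∧ C) ∧ B) → C) ∧ (C ∧ C)): α-rule — add (¬((B ∧ C) ∧ B) → C), (C ∧ C).
    (C ∧ C): α-rule — add C, C.
    (D ∨ A): β-rule — branch into D  //  A.
      branch 1.1 (add D):
        (¬((B ∧ C) ∧ B) → C): β-rule — branch into ¬¬((B ∧ C) ∧ B)  //  C.
          branch 1.1.1 (add ¬¬((B ∧ C) ∧ B)):
            ¬¬((B ∧ C) ∧ B): α-rule — add (B ∧ C), B.
            (B ∧ C): α-rule — add B, C.
            ○ open, literals {B=true, C=true, D=true}.
          branch 1.1.2 (add C):
            ○ open, literals {C=true, D=true}.
      branch 1.2 (add A):
        (¬((B ∧ C) ∧ B) → C): β-rule — branch into ¬¬((B ∧ C) ∧ B)  //  C.
          branch 1.2.1 (add ¬¬((B ∧ C) ∧ B)):
            ¬¬((B ∧ C) ∧ B): α-rule — add (B ∧ C), B.
            (B ∧ C): α-rule — add B, C.
            ○ open, literals {A=true, B=true, C=true}.
          branch 1.2.2 (add C):
            ○ open, literals {A=true, C=true}.
  branch 2 (add ¬(D ∨ A), ¬((¬((B ∧ C) ∧ B) → C) ∧ (C ∧ C))):
    ¬(D ∨ A): α-rule — add ¬D, ¬A.
    ¬((¬((B ∧ C) ∧ B) → C) ∧ (C ∧ C)): β-rule — branch into ¬(¬((B ∧ C) ∧ B) → C)  //  ¬(C ∧ C).
      branch 2.1 (add ¬(¬((B ∧ C) ∧ B) → C)):
        ¬(¬((B ∧ C) ∧ B) → C): α-rule — add ¬((B ∧ C) ∧ B), ¬C.
        ¬((B ∧ C) ∧ B): β-rule — branch into ¬(B ∧ C)  //  ¬B.
          branch 2.1.1 (add ¬(B ∧ C)):
            ¬(B ∧ C): β-rule — branch into ¬B  //  ¬C.
              branch 2.1.1.1 (add ¬B):
                ○ open, literals {A=false, B=false, C=false, D=false}.
              branch 2.1.1.2 (add ¬C):
                ○ open, literals {A=false, C=false, D=false}.
          branch 2.1.2 (add ¬B):
            ○ open, literals {A=false, B=false, C=false, D=false}.
      branch 2.2 (add ¬(C ∧ C)):
        ¬(C ∧ C): β-rule — branch into ¬C  //  ¬C.
          branch 2.2.1 (add ¬C):
            ○ open, literals {A=false, C=false, D=false}.
          branch 2.2.2 (add ¬C):
            ○ open, literals {A=false, C=false, D=false}.
0 branches closed, 9 open.
Each open branch fixes some atoms; the unmentioned ones are free. Counting distinct full assignments: branch {B=true, C=true, D=true} (A, E) contributes 4 new; branch {C=true, D=true} (A, B, E) contributes 4 new; branch {A=true, B=true, C=true} (D, E) contributes 2 new; branch {A=true, C=true} (B, D, E) contributes 2 new; branch {A=false, B=false, C=false, D=false} (E) contributes 2 new; branch {A=false, C=false, D=false} (B, E) contributes 2 new; branch {A=false, B=false, C=false, D=false} (E) contributes 0 new; branch {A=false, C=false, D=false} (B, E) contributes 0 new; branch {A=false, C=false, D=false} (B, E) contributes 0 new. Total: 16.

16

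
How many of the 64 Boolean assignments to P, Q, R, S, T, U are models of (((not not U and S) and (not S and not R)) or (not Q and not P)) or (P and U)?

32

Initial set: {((((not not U and S) and (not S and not R)) or (not Q and not P)) or (P and U))}.
((((not not U and S) and (not S and not R)) or (not Q and not P)) or (P and U)): β-rule — branch into (((not not U and S) and (not S and not R)) or (not Q and not P))  //  (P and U).
  branch 1 (add (((not not U and S) and (not S and not R)) or (not Q and not P))):
    (((not not U and S) and (not S and not R)) or (not Q and not P)): β-rule — branch into ((not not U and S) and (not S and not R))  //  (not Q and not P).
      branch 1.1 (add ((not not U and S) and (not S and not R))):
        ((not not U and S) and (not S and not R)): α-rule — add (not not U and S), (not S and not R).
        (not not U and S): α-rule — add not not U, S.
        (not S and not R): α-rule — add not S, not R.
        × closes — contains both S and not S.
      branch 1.2 (add (not Q and not P)):
        (not Q and not P): α-rule — add not Q, not P.
        ○ open, literals {P=0, Q=0}.
  branch 2 (add (P and U)):
    (P and U): α-rule — add P, U.
    ○ open, literals {P=1, U=1}.
1 branch closed, 2 open.
Each open branch fixes some atoms; the unmentioned ones are free. Counting distinct full assignments: branch {P=0, Q=0} (R, S, T, U) contributes 16 new; branch {P=1, U=1} (Q, R, S, T) contributes 16 new. Total: 32.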